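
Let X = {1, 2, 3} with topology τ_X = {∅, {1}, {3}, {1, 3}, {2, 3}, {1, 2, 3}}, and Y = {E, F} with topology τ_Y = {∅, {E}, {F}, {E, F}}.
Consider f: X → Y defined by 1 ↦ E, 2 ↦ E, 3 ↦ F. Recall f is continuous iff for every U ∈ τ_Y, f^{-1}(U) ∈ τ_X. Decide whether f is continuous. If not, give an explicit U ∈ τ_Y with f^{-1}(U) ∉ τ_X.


f is NOT continuous.

Compute f^{-1}(U) for each U ∈ τ_Y:
  U = ∅: f^{-1}(U) = ∅ ∈ τ_X ✓.
  U = {E}: f^{-1}(U) = {1, 2} ∉ τ_X ✗.
  U = {F}: f^{-1}(U) = {3} ∈ τ_X ✓.
  U = {E, F}: f^{-1}(U) = {1, 2, 3} ∈ τ_X ✓.
Found U = {E} with f^{-1}(U) = {1, 2} not in τ_X. Therefore f is NOT continuous.


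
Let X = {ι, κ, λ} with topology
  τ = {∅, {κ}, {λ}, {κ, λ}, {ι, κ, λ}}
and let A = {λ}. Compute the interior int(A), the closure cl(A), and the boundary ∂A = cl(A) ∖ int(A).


int(A) = {λ}, cl(A) = {ι, λ}, ∂A = {ι}.

Closed sets in (X, τ) are complements of opens:
  closed(X, τ) = {∅, {ι}, {ι, κ}, {ι, λ}, {ι, κ, λ}}.
int(A) = ⋃ {U ∈ τ : U ⊆ A}. Opens contained in A: ∅, {λ}.
Taking the union of these: int(A) = {λ}.
cl(A) = ⋂ {C closed : A ⊆ C}. Closed sets containing A: {ι, λ}, {ι, κ, λ}.
Intersecting these: cl(A) = {ι, λ}.
∂A = cl(A) ∖ int(A) = {ι, λ} ∖ {λ} = {ι}.


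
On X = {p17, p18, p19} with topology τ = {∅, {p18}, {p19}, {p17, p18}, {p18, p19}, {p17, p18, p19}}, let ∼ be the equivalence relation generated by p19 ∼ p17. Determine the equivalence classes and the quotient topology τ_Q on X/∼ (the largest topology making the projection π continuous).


X/∼ = {[p17=p19], [p18]}; |τ_Q| = 3.

Equivalence classes: [p17=p19], [p18].
Quotient map π: X → X/∼ sends p17 ↦ [p17=p19], p18 ↦ [p18], p19 ↦ [p17=p19].
For each subset V ⊆ X/∼, compute π^{-1}(V) ⊆ X and check whether π^{-1}(V) ∈ τ. V is open in τ_Q iff π^{-1}(V) ∈ τ.
  V = {}: π^{-1}(V) = ∅ ∈ τ ✓.
  V = {[p17=p19]}: π^{-1}(V) = {p17, p19} ∉ τ ✗.
  V = {[p18]}: π^{-1}(V) = {p18} ∈ τ ✓.
  V = {[p17=p19], [p18]}: π^{-1}(V) = {p17, p18, p19} ∈ τ ✓.
Open sets in the quotient: τ_Q = {{}, {[p18]}, {[p17=p19], [p18]}} (3 elements).


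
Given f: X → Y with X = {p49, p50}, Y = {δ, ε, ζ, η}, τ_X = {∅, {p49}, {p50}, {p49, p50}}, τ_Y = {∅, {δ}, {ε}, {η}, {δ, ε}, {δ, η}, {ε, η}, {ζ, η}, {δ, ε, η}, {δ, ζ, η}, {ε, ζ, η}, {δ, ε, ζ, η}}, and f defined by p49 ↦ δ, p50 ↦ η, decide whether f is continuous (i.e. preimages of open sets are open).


f IS continuous.

Compute f^{-1}(U) for each U ∈ τ_Y:
  U = ∅: f^{-1}(U) = ∅ ∈ τ_X ✓.
  U = {δ}: f^{-1}(U) = {p49} ∈ τ_X ✓.
  U = {ε}: f^{-1}(U) = ∅ ∈ τ_X ✓.
  U = {η}: f^{-1}(U) = {p50} ∈ τ_X ✓.
  U = {δ, ε}: f^{-1}(U) = {p49} ∈ τ_X ✓.
  U = {δ, η}: f^{-1}(U) = {p49, p50} ∈ τ_X ✓.
  U = {ε, η}: f^{-1}(U) = {p50} ∈ τ_X ✓.
  U = {ζ, η}: f^{-1}(U) = {p50} ∈ τ_X ✓.
  U = {δ, ε, η}: f^{-1}(U) = {p49, p50} ∈ τ_X ✓.
  U = {δ, ζ, η}: f^{-1}(U) = {p49, p50} ∈ τ_X ✓.
  U = {ε, ζ, η}: f^{-1}(U) = {p50} ∈ τ_X ✓.
  U = {δ, ε, ζ, η}: f^{-1}(U) = {p49, p50} ∈ τ_X ✓.
Every preimage lies in τ_X, so f IS continuous.


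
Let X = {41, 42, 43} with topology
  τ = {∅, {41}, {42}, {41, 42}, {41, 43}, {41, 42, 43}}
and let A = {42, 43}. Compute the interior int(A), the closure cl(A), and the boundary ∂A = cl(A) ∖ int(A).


int(A) = {42}, cl(A) = {42, 43}, ∂A = {43}.

Closed sets in (X, τ) are complements of opens:
  closed(X, τ) = {∅, {42}, {43}, {41, 43}, {42, 43}, {41, 42, 43}}.
int(A) = ⋃ {U ∈ τ : U ⊆ A}. Opens contained in A: ∅, {42}.
Taking the union of these: int(A) = {42}.
cl(A) = ⋂ {C closed : A ⊆ C}. Closed sets containing A: {42, 43}, {41, 42, 43}.
Intersecting these: cl(A) = {42, 43}.
∂A = cl(A) ∖ int(A) = {42, 43} ∖ {42} = {43}.


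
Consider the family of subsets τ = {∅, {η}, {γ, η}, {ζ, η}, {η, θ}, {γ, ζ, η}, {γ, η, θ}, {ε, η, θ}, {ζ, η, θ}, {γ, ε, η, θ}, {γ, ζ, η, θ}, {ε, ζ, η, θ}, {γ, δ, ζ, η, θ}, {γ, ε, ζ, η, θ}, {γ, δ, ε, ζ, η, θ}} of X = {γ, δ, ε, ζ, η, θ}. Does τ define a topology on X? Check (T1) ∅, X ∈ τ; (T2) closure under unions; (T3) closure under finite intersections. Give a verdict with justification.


τ IS a topology on X.

Axiom (T1): ∅ ∈ τ? Yes; X ∈ τ? Yes.
Axiom (T2/T3): check pairwise unions and intersections of members of τ.
All pairwise intersections and unions checked — each lies in τ. Therefore τ satisfies (T1), (T2), (T3): it IS a topology on X.


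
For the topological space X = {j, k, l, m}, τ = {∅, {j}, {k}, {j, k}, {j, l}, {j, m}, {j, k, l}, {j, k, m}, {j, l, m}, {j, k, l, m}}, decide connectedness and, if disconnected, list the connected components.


(X, τ) is disconnected; components = [{k}, {j, l, m}].

Find clopen sets (U ∈ τ with X ∖ U ∈ τ):
  U = ∅, X ∖ U = {j, k, l, m} — both open, so U is clopen.
  U = {k}, X ∖ U = {j, l, m} — both open, so U is clopen.
  U = {j, l, m}, X ∖ U = {k} — both open, so U is clopen.
  U = {j, k, l, m}, X ∖ U = ∅ — both open, so U is clopen.
Nontrivial clopen(s) exist: e.g. {j, l, m}. So (X, τ) is disconnected.
Compute connected components by grouping points that agree on all clopens:
  component: {k}
  component: {j, l, m}


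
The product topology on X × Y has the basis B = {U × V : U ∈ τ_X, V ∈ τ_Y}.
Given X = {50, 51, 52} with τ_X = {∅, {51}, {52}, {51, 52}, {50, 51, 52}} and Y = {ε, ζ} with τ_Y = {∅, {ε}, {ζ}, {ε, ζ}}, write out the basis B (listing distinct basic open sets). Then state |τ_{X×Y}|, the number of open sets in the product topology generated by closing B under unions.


Basis B = {∅ × ∅, {51} × {ε}, {51} × {ζ}, {52} × {ε}, {52} × {ζ}, {51} × {ε, ζ}, {51, 52} × {ε}, {51, 52} × {ζ}, {52} × {ε, ζ}, {50, 51, 52} × {ε}, {50, 51, 52} × {ζ}, {51, 52} × {ε, ζ}, {50, 51, 52} × {ε, ζ}}; |τ_{X×Y}| = 25.

Enumerate products U × V with U ∈ τ_X, V ∈ τ_Y (deduplicated):
  ∅ × ∅ = {} (∅)
  {51} × {ε} = {(51,ε)}
  {51} × {ζ} = {(51,ζ)}
  {52} × {ε} = {(52,ε)}
  {52} × {ζ} = {(52,ζ)}
  {51} × {ε, ζ} = {(51,ε), (51,ζ)}
  {51, 52} × {ε} = {(51,ε), (52,ε)}
  {51, 52} × {ζ} = {(51,ζ), (52,ζ)}
  {52} × {ε, ζ} = {(52,ε), (52,ζ)}
  {50, 51, 52} × {ε} = {(50,ε), (51,ε), (52,ε)}
  {50, 51, 52} × {ζ} = {(50,ζ), (51,ζ), (52,ζ)}
  {51, 52} × {ε, ζ} = {(51,ε), (51,ζ), (52,ε), (52,ζ)}
  {50, 51, 52} × {ε, ζ} = {(50,ε), (50,ζ), (51,ε), (51,ζ), (52,ε), (52,ζ)}
These 13 distinct sets form the basis B.
Close under arbitrary unions to get τ_{X×Y}; counting gives |τ_{X×Y}| = 25.


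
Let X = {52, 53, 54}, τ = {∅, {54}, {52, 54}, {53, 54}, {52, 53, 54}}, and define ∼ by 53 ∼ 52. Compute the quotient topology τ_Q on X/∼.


X/∼ = {[52=53], [54]}; |τ_Q| = 3.

Equivalence classes: [52=53], [54].
Quotient map π: X → X/∼ sends 52 ↦ [52=53], 53 ↦ [52=53], 54 ↦ [54].
For each subset V ⊆ X/∼, compute π^{-1}(V) ⊆ X and check whether π^{-1}(V) ∈ τ. V is open in τ_Q iff π^{-1}(V) ∈ τ.
  V = {}: π^{-1}(V) = ∅ ∈ τ ✓.
  V = {[52=53]}: π^{-1}(V) = {52, 53} ∉ τ ✗.
  V = {[54]}: π^{-1}(V) = {54} ∈ τ ✓.
  V = {[52=53], [54]}: π^{-1}(V) = {52, 53, 54} ∈ τ ✓.
Open sets in the quotient: τ_Q = {{}, {[54]}, {[52=53], [54]}} (3 elements).


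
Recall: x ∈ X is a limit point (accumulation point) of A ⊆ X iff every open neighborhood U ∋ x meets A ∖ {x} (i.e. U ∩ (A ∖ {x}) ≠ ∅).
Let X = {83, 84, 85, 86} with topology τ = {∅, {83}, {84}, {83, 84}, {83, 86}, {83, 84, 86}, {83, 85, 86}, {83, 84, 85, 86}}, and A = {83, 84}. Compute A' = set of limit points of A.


A' = {85, 86}

For each x ∈ X, list the open sets U ∈ τ with x ∈ U, then check whether U ∩ (A ∖ {x}) ≠ ∅ for every such U.
  x = 83: open {83} ∋ x has {83} ∩ (A ∖ {83}) = ∅, so x is NOT a limit point.
  x = 84: open {84} ∋ x has {84} ∩ (A ∖ {84}) = ∅, so x is NOT a limit point.
  x = 85: opens ∋ x are {83, 85, 86}, {83, 84, 85, 86}; each meets A ∖ {85}, so x IS a limit point.
  x = 86: opens ∋ x are {83, 86}, {83, 84, 86}, {83, 85, 86}, {83, 84, 85, 86}; each meets A ∖ {86}, so x IS a limit point.
Collecting: A' = {85, 86}.


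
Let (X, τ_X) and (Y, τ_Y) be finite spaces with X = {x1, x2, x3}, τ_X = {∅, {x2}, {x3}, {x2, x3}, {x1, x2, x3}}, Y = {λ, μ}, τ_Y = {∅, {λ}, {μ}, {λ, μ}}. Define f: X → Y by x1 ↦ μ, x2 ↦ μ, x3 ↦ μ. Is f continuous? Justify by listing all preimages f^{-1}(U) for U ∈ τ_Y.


f IS continuous.

Compute f^{-1}(U) for each U ∈ τ_Y:
  U = ∅: f^{-1}(U) = ∅ ∈ τ_X ✓.
  U = {λ}: f^{-1}(U) = ∅ ∈ τ_X ✓.
  U = {μ}: f^{-1}(U) = {x1, x2, x3} ∈ τ_X ✓.
  U = {λ, μ}: f^{-1}(U) = {x1, x2, x3} ∈ τ_X ✓.
Every preimage lies in τ_X, so f IS continuous.


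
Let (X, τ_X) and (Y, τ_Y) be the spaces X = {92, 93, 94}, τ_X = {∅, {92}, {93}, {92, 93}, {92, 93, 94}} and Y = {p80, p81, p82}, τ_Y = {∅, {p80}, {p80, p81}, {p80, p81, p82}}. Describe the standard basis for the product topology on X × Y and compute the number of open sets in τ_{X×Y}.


Basis B = {∅ × ∅, {92} × {p80}, {93} × {p80}, {92} × {p80, p81}, {92, 93} × {p80}, {93} × {p80, p81}, {92} × {p80, p81, p82}, {92, 93, 94} × {p80}, {93} × {p80, p81, p82}, {92, 93} × {p80, p81}, {92, 93} × {p80, p81, p82}, {92, 93, 94} × {p80, p81}, {92, 93, 94} × {p80, p81, p82}}; |τ_{X×Y}| = 30.

Enumerate products U × V with U ∈ τ_X, V ∈ τ_Y (deduplicated):
  ∅ × ∅ = {} (∅)
  {92} × {p80} = {(92,p80)}
  {93} × {p80} = {(93,p80)}
  {92} × {p80, p81} = {(92,p80), (92,p81)}
  {92, 93} × {p80} = {(92,p80), (93,p80)}
  {93} × {p80, p81} = {(93,p80), (93,p81)}
  {92} × {p80, p81, p82} = {(92,p80), (92,p81), (92,p82)}
  {92, 93, 94} × {p80} = {(92,p80), (93,p80), (94,p80)}
  {93} × {p80, p81, p82} = {(93,p80), (93,p81), (93,p82)}
  {92, 93} × {p80, p81} = {(92,p80), (92,p81), (93,p80), (93,p81)}
  {92, 93} × {p80, p81, p82} = {(92,p80), (92,p81), (92,p82), (93,p80), (93,p81), (93,p82)}
  {92, 93, 94} × {p80, p81} = {(92,p80), (92,p81), (93,p80), (93,p81), (94,p80), (94,p81)}
  {92, 93, 94} × {p80, p81, p82} = {(92,p80), (92,p81), (92,p82), (93,p80), (93,p81), (93,p82), (94,p80), (94,p81), (94,p82)}
These 13 distinct sets form the basis B.
Close under arbitrary unions to get τ_{X×Y}; counting gives |τ_{X×Y}| = 30.


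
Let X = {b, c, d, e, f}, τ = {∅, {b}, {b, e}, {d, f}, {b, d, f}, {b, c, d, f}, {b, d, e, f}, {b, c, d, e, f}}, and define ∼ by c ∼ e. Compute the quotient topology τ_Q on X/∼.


X/∼ = {[b], [c=e], [d], [f]}; |τ_Q| = 5.

Equivalence classes: [b], [c=e], [d], [f].
Quotient map π: X → X/∼ sends b ↦ [b], c ↦ [c=e], d ↦ [d], e ↦ [c=e], f ↦ [f].
For each subset V ⊆ X/∼, compute π^{-1}(V) ⊆ X and check whether π^{-1}(V) ∈ τ. V is open in τ_Q iff π^{-1}(V) ∈ τ.
  V = {}: π^{-1}(V) = ∅ ∈ τ ✓.
  V = {[b]}: π^{-1}(V) = {b} ∈ τ ✓.
  V = {[c=e]}: π^{-1}(V) = {c, e} ∉ τ ✗.
  V = {[b], [c=e]}: π^{-1}(V) = {b, c, e} ∉ τ ✗.
  V = {[d]}: π^{-1}(V) = {d} ∉ τ ✗.
  V = {[b], [d]}: π^{-1}(V) = {b, d} ∉ τ ✗.
  V = {[c=e], [d]}: π^{-1}(V) = {c, d, e} ∉ τ ✗.
  V = {[b], [c=e], [d]}: π^{-1}(V) = {b, c, d, e} ∉ τ ✗.
  V = {[f]}: π^{-1}(V) = {f} ∉ τ ✗.
  V = {[b], [f]}: π^{-1}(V) = {b, f} ∉ τ ✗.
  V = {[c=e], [f]}: π^{-1}(V) = {c, e, f} ∉ τ ✗.
  V = {[b], [c=e], [f]}: π^{-1}(V) = {b, c, e, f} ∉ τ ✗.
  V = {[d], [f]}: π^{-1}(V) = {d, f} ∈ τ ✓.
  V = {[b], [d], [f]}: π^{-1}(V) = {b, d, f} ∈ τ ✓.
  V = {[c=e], [d], [f]}: π^{-1}(V) = {c, d, e, f} ∉ τ ✗.
  V = {[b], [c=e], [d], [f]}: π^{-1}(V) = {b, c, d, e, f} ∈ τ ✓.
Open sets in the quotient: τ_Q = {{}, {[b]}, {[d], [f]}, {[b], [d], [f]}, {[b], [c=e], [d], [f]}} (5 elements).


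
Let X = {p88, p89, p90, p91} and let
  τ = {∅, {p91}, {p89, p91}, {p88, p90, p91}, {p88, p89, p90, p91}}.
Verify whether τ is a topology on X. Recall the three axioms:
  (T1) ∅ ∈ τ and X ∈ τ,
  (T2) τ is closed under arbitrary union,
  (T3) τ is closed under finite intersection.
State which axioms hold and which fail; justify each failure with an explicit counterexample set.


τ IS a topology on X.

Axiom (T1): ∅ ∈ τ? Yes; X ∈ τ? Yes.
Axiom (T2/T3): check pairwise unions and intersections of members of τ.
All pairwise intersections and unions checked — each lies in τ. Therefore τ satisfies (T1), (T2), (T3): it IS a topology on X.


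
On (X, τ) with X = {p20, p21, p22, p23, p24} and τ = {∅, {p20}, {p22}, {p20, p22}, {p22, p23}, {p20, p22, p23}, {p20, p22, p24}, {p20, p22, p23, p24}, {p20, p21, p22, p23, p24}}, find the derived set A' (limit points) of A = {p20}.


A' = {p21, p24}

For each x ∈ X, list the open sets U ∈ τ with x ∈ U, then check whether U ∩ (A ∖ {x}) ≠ ∅ for every such U.
  x = p20: open {p20} ∋ x has {p20} ∩ (A ∖ {p20}) = ∅, so x is NOT a limit point.
  x = p21: opens ∋ x are {p20, p21, p22, p23, p24}; each meets A ∖ {p21}, so x IS a limit point.
  x = p22: open {p22} ∋ x has {p22} ∩ (A ∖ {p22}) = ∅, so x is NOT a limit point.
  x = p23: open {p22, p23} ∋ x has {p22, p23} ∩ (A ∖ {p23}) = ∅, so x is NOT a limit point.
  x = p24: opens ∋ x are {p20, p22, p24}, {p20, p22, p23, p24}, {p20, p21, p22, p23, p24}; each meets A ∖ {p24}, so x IS a limit point.
Collecting: A' = {p21, p24}.


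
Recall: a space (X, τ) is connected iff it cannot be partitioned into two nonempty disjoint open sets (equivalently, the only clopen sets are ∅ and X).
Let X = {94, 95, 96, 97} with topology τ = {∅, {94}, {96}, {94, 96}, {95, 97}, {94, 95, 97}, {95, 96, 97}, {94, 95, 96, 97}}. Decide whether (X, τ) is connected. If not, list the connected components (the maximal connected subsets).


(X, τ) is disconnected; components = [{94}, {96}, {95, 97}].

Find clopen sets (U ∈ τ with X ∖ U ∈ τ):
  U = ∅, X ∖ U = {94, 95, 96, 97} — both open, so U is clopen.
  U = {94}, X ∖ U = {95, 96, 97} — both open, so U is clopen.
  U = {96}, X ∖ U = {94, 95, 97} — both open, so U is clopen.
  U = {94, 96}, X ∖ U = {95, 97} — both open, so U is clopen.
  U = {95, 97}, X ∖ U = {94, 96} — both open, so U is clopen.
  U = {94, 95, 97}, X ∖ U = {96} — both open, so U is clopen.
  U = {95, 96, 97}, X ∖ U = {94} — both open, so U is clopen.
  U = {94, 95, 96, 97}, X ∖ U = ∅ — both open, so U is clopen.
Nontrivial clopen(s) exist: e.g. {94}. So (X, τ) is disconnected.
Compute connected components by grouping points that agree on all clopens:
  component: {94}
  component: {96}
  component: {95, 97}


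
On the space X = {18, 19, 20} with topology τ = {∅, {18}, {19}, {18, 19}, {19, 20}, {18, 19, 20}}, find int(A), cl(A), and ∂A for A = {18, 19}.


int(A) = {18, 19}, cl(A) = {18, 19, 20}, ∂A = {20}.

Closed sets in (X, τ) are complements of opens:
  closed(X, τ) = {∅, {18}, {20}, {18, 20}, {19, 20}, {18, 19, 20}}.
int(A) = ⋃ {U ∈ τ : U ⊆ A}. Opens contained in A: ∅, {18}, {19}, {18, 19}.
Taking the union of these: int(A) = {18, 19}.
cl(A) = ⋂ {C closed : A ⊆ C}. Closed sets containing A: {18, 19, 20}.
Intersecting these: cl(A) = {18, 19, 20}.
∂A = cl(A) ∖ int(A) = {18, 19, 20} ∖ {18, 19} = {20}.


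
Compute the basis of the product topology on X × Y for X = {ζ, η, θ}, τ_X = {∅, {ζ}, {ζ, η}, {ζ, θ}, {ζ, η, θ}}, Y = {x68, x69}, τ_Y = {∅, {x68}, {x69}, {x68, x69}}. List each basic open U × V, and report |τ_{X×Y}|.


Basis B = {∅ × ∅, {ζ} × {x68}, {ζ} × {x69}, {ζ} × {x68, x69}, {ζ, η} × {x68}, {ζ, θ} × {x68}, {ζ, η} × {x69}, {ζ, θ} × {x69}, {ζ, η, θ} × {x68}, {ζ, η, θ} × {x69}, {ζ, η} × {x68, x69}, {ζ, θ} × {x68, x69}, {ζ, η, θ} × {x68, x69}}; |τ_{X×Y}| = 25.

Enumerate products U × V with U ∈ τ_X, V ∈ τ_Y (deduplicated):
  ∅ × ∅ = {} (∅)
  {ζ} × {x68} = {(ζ,x68)}
  {ζ} × {x69} = {(ζ,x69)}
  {ζ} × {x68, x69} = {(ζ,x68), (ζ,x69)}
  {ζ, η} × {x68} = {(ζ,x68), (η,x68)}
  {ζ, θ} × {x68} = {(ζ,x68), (θ,x68)}
  {ζ, η} × {x69} = {(ζ,x69), (η,x69)}
  {ζ, θ} × {x69} = {(ζ,x69), (θ,x69)}
  {ζ, η, θ} × {x68} = {(ζ,x68), (η,x68), (θ,x68)}
  {ζ, η, θ} × {x69} = {(ζ,x69), (η,x69), (θ,x69)}
  {ζ, η} × {x68, x69} = {(ζ,x68), (ζ,x69), (η,x68), (η,x69)}
  {ζ, θ} × {x68, x69} = {(ζ,x68), (ζ,x69), (θ,x68), (θ,x69)}
  {ζ, η, θ} × {x68, x69} = {(ζ,x68), (ζ,x69), (η,x68), (η,x69), (θ,x68), (θ,x69)}
These 13 distinct sets form the basis B.
Close under arbitrary unions to get τ_{X×Y}; counting gives |τ_{X×Y}| = 25.


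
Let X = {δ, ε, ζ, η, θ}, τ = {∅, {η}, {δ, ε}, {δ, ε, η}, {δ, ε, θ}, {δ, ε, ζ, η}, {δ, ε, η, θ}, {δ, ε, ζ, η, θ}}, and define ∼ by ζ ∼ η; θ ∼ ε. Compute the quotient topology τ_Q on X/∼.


X/∼ = {[δ], [ε=θ], [ζ=η]}; |τ_Q| = 3.

Equivalence classes: [δ], [ε=θ], [ζ=η].
Quotient map π: X → X/∼ sends δ ↦ [δ], ε ↦ [ε=θ], ζ ↦ [ζ=η], η ↦ [ζ=η], θ ↦ [ε=θ].
For each subset V ⊆ X/∼, compute π^{-1}(V) ⊆ X and check whether π^{-1}(V) ∈ τ. V is open in τ_Q iff π^{-1}(V) ∈ τ.
  V = {}: π^{-1}(V) = ∅ ∈ τ ✓.
  V = {[δ]}: π^{-1}(V) = {δ} ∉ τ ✗.
  V = {[ε=θ]}: π^{-1}(V) = {ε, θ} ∉ τ ✗.
  V = {[δ], [ε=θ]}: π^{-1}(V) = {δ, ε, θ} ∈ τ ✓.
  V = {[ζ=η]}: π^{-1}(V) = {ζ, η} ∉ τ ✗.
  V = {[δ], [ζ=η]}: π^{-1}(V) = {δ, ζ, η} ∉ τ ✗.
  V = {[ε=θ], [ζ=η]}: π^{-1}(V) = {ε, ζ, η, θ} ∉ τ ✗.
  V = {[δ], [ε=θ], [ζ=η]}: π^{-1}(V) = {δ, ε, ζ, η, θ} ∈ τ ✓.
Open sets in the quotient: τ_Q = {{}, {[δ], [ε=θ]}, {[δ], [ε=θ], [ζ=η]}} (3 elements).


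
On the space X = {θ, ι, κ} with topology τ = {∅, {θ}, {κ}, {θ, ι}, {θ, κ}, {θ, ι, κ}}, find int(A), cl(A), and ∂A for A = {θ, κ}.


int(A) = {θ, κ}, cl(A) = {θ, ι, κ}, ∂A = {ι}.

Closed sets in (X, τ) are complements of opens:
  closed(X, τ) = {∅, {ι}, {κ}, {θ, ι}, {ι, κ}, {θ, ι, κ}}.
int(A) = ⋃ {U ∈ τ : U ⊆ A}. Opens contained in A: ∅, {θ}, {κ}, {θ, κ}.
Taking the union of these: int(A) = {θ, κ}.
cl(A) = ⋂ {C closed : A ⊆ C}. Closed sets containing A: {θ, ι, κ}.
Intersecting these: cl(A) = {θ, ι, κ}.
∂A = cl(A) ∖ int(A) = {θ, ι, κ} ∖ {θ, κ} = {ι}.


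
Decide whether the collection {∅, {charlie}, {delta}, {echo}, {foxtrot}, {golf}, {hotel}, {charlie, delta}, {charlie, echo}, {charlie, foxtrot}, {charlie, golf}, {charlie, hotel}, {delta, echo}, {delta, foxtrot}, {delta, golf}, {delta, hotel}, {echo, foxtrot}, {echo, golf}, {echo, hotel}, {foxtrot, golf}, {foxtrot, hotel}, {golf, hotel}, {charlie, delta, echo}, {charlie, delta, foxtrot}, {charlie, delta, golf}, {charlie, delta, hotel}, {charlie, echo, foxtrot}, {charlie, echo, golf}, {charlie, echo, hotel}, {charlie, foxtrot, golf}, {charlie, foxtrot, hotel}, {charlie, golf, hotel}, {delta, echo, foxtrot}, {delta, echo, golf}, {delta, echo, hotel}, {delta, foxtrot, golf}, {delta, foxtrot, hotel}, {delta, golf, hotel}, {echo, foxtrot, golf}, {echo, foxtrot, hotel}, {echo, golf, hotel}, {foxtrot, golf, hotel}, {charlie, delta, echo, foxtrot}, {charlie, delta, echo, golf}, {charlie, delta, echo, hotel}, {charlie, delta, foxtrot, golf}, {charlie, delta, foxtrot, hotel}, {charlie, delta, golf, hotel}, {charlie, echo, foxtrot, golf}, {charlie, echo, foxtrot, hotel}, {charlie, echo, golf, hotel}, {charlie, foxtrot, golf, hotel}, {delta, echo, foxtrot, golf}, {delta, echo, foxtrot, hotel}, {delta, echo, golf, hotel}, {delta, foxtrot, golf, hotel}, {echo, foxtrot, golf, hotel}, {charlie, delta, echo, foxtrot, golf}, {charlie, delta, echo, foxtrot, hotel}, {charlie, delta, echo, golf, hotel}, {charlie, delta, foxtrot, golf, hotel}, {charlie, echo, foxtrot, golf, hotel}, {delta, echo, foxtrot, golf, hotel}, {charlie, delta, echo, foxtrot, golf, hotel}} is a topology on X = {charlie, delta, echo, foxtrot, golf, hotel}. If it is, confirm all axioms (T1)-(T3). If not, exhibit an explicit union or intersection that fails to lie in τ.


τ IS a topology on X.

Axiom (T1): ∅ ∈ τ? Yes; X ∈ τ? Yes.
Axiom (T2/T3): check pairwise unions and intersections of members of τ.
All pairwise intersections and unions checked — each lies in τ. Therefore τ satisfies (T1), (T2), (T3): it IS a topology on X.


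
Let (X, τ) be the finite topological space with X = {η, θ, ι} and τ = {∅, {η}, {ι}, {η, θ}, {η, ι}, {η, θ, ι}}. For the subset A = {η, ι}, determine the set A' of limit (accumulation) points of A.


A' = {θ}

For each x ∈ X, list the open sets U ∈ τ with x ∈ U, then check whether U ∩ (A ∖ {x}) ≠ ∅ for every such U.
  x = η: open {η} ∋ x has {η} ∩ (A ∖ {η}) = ∅, so x is NOT a limit point.
  x = θ: opens ∋ x are {η, θ}, {η, θ, ι}; each meets A ∖ {θ}, so x IS a limit point.
  x = ι: open {ι} ∋ x has {ι} ∩ (A ∖ {ι}) = ∅, so x is NOT a limit point.
Collecting: A' = {θ}.


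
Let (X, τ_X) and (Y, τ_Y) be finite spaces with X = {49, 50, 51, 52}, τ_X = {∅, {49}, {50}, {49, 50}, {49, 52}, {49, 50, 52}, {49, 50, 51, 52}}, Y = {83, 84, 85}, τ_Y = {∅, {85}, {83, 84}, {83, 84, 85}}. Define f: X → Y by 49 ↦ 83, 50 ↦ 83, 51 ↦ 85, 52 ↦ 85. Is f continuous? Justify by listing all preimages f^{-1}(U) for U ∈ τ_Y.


f is NOT continuous.

Compute f^{-1}(U) for each U ∈ τ_Y:
  U = ∅: f^{-1}(U) = ∅ ∈ τ_X ✓.
  U = {85}: f^{-1}(U) = {51, 52} ∉ τ_X ✗.
  U = {83, 84}: f^{-1}(U) = {49, 50} ∈ τ_X ✓.
  U = {83, 84, 85}: f^{-1}(U) = {49, 50, 51, 52} ∈ τ_X ✓.
Found U = {85} with f^{-1}(U) = {51, 52} not in τ_X. Therefore f is NOT continuous.


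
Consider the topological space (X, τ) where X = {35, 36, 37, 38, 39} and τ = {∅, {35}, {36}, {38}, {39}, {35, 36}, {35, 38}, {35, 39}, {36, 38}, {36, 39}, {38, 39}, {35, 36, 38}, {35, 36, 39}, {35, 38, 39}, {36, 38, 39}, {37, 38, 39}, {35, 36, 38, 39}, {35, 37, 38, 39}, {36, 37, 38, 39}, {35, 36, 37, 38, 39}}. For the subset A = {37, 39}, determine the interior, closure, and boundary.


int(A) = {39}, cl(A) = {37, 39}, ∂A = {37}.

Closed sets in (X, τ) are complements of opens:
  closed(X, τ) = {∅, {35}, {36}, {37}, {35, 36}, {35, 37}, {36, 37}, {37, 38}, {37, 39}, {35, 36, 37}, {35, 37, 38}, {35, 37, 39}, {36, 37, 38}, {36, 37, 39}, {37, 38, 39}, {35, 36, 37, 38}, {35, 36, 37, 39}, {35, 37, 38, 39}, {36, 37, 38, 39}, {35, 36, 37, 38, 39}}.
int(A) = ⋃ {U ∈ τ : U ⊆ A}. Opens contained in A: ∅, {39}.
Taking the union of these: int(A) = {39}.
cl(A) = ⋂ {C closed : A ⊆ C}. Closed sets containing A: {37, 39}, {35, 37, 39}, {36, 37, 39}, {37, 38, 39}, {35, 36, 37, 39}, {35, 37, 38, 39}, {36, 37, 38, 39}, {35, 36, 37, 38, 39}.
Intersecting these: cl(A) = {37, 39}.
∂A = cl(A) ∖ int(A) = {37, 39} ∖ {39} = {37}.


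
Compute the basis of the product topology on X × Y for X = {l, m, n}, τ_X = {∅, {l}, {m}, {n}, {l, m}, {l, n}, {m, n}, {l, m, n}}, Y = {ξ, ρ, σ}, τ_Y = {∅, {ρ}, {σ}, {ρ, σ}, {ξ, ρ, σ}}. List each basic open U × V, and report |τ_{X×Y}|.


Basis B = {∅ × ∅, {l} × {ρ}, {l} × {σ}, {m} × {ρ}, {m} × {σ}, {n} × {ρ}, {n} × {σ}, {l} × {ρ, σ}, {l, m} × {ρ}, {l, n} × {ρ}, {l, m} × {σ}, {l, n} × {σ}, {m} × {ρ, σ}, {m, n} × {ρ}, {m, n} × {σ}, {n} × {ρ, σ}, {l} × {ξ, ρ, σ}, {l, m, n} × {ρ}, {l, m, n} × {σ}, {m} × {ξ, ρ, σ}, {n} × {ξ, ρ, σ}, {l, m} × {ρ, σ}, {l, n} × {ρ, σ}, {m, n} × {ρ, σ}, {l, m} × {ξ, ρ, σ}, {l, n} × {ξ, ρ, σ}, {l, m, n} × {ρ, σ}, {m, n} × {ξ, ρ, σ}, {l, m, n} × {ξ, ρ, σ}}; |τ_{X×Y}| = 125.

Enumerate products U × V with U ∈ τ_X, V ∈ τ_Y (deduplicated):
  ∅ × ∅ = {} (∅)
  {l} × {ρ} = {(l,ρ)}
  {l} × {σ} = {(l,σ)}
  {m} × {ρ} = {(m,ρ)}
  {m} × {σ} = {(m,σ)}
  {n} × {ρ} = {(n,ρ)}
  {n} × {σ} = {(n,σ)}
  {l} × {ρ, σ} = {(l,ρ), (l,σ)}
  {l, m} × {ρ} = {(l,ρ), (m,ρ)}
  {l, n} × {ρ} = {(l,ρ), (n,ρ)}
  {l, m} × {σ} = {(l,σ), (m,σ)}
  {l, n} × {σ} = {(l,σ), (n,σ)}
  {m} × {ρ, σ} = {(m,ρ), (m,σ)}
  {m, n} × {ρ} = {(m,ρ), (n,ρ)}
  {m, n} × {σ} = {(m,σ), (n,σ)}
  {n} × {ρ, σ} = {(n,ρ), (n,σ)}
  {l} × {ξ, ρ, σ} = {(l,ξ), (l,ρ), (l,σ)}
  {l, m, n} × {ρ} = {(l,ρ), (m,ρ), (n,ρ)}
  {l, m, n} × {σ} = {(l,σ), (m,σ), (n,σ)}
  {m} × {ξ, ρ, σ} = {(m,ξ), (m,ρ), (m,σ)}
  {n} × {ξ, ρ, σ} = {(n,ξ), (n,ρ), (n,σ)}
  {l, m} × {ρ, σ} = {(l,ρ), (l,σ), (m,ρ), (m,σ)}
  {l, n} × {ρ, σ} = {(l,ρ), (l,σ), (n,ρ), (n,σ)}
  {m, n} × {ρ, σ} = {(m,ρ), (m,σ), (n,ρ), (n,σ)}
  {l, m} × {ξ, ρ, σ} = {(l,ξ), (l,ρ), (l,σ), (m,ξ), (m,ρ), (m,σ)}
  {l, n} × {ξ, ρ, σ} = {(l,ξ), (l,ρ), (l,σ), (n,ξ), (n,ρ), (n,σ)}
  {l, m, n} × {ρ, σ} = {(l,ρ), (l,σ), (m,ρ), (m,σ), (n,ρ), (n,σ)}
  {m, n} × {ξ, ρ, σ} = {(m,ξ), (m,ρ), (m,σ), (n,ξ), (n,ρ), (n,σ)}
  {l, m, n} × {ξ, ρ, σ} = {(l,ξ), (l,ρ), (l,σ), (m,ξ), (m,ρ), (m,σ), (n,ξ), (n,ρ), (n,σ)}
These 29 distinct sets form the basis B.
Close under arbitrary unions to get τ_{X×Y}; counting gives |τ_{X×Y}| = 125.


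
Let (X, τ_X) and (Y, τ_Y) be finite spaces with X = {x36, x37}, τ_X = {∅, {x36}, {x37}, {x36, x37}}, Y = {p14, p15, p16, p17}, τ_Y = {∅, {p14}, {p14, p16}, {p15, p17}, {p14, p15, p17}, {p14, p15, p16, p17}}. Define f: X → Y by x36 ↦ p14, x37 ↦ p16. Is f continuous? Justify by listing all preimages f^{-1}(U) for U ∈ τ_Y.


f IS continuous.

Compute f^{-1}(U) for each U ∈ τ_Y:
  U = ∅: f^{-1}(U) = ∅ ∈ τ_X ✓.
  U = {p14}: f^{-1}(U) = {x36} ∈ τ_X ✓.
  U = {p14, p16}: f^{-1}(U) = {x36, x37} ∈ τ_X ✓.
  U = {p15, p17}: f^{-1}(U) = ∅ ∈ τ_X ✓.
  U = {p14, p15, p17}: f^{-1}(U) = {x36} ∈ τ_X ✓.
  U = {p14, p15, p16, p17}: f^{-1}(U) = {x36, x37} ∈ τ_X ✓.
Every preimage lies in τ_X, so f IS continuous.


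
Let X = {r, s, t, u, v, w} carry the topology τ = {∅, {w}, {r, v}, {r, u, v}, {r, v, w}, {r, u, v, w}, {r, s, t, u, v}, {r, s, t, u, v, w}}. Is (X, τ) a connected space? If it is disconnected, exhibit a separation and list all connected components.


(X, τ) is disconnected; components = [{w}, {r, s, t, u, v}].

Find clopen sets (U ∈ τ with X ∖ U ∈ τ):
  U = ∅, X ∖ U = {r, s, t, u, v, w} — both open, so U is clopen.
  U = {w}, X ∖ U = {r, s, t, u, v} — both open, so U is clopen.
  U = {r, s, t, u, v}, X ∖ U = {w} — both open, so U is clopen.
  U = {r, s, t, u, v, w}, X ∖ U = ∅ — both open, so U is clopen.
Nontrivial clopen(s) exist: e.g. {r, s, t, u, v}. So (X, τ) is disconnected.
Compute connected components by grouping points that agree on all clopens:
  component: {w}
  component: {r, s, t, u, v}


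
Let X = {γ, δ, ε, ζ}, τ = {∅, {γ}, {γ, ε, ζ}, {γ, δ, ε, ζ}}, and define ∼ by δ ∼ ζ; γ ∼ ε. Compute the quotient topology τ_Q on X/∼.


X/∼ = {[γ=ε], [δ=ζ]}; |τ_Q| = 2.

Equivalence classes: [γ=ε], [δ=ζ].
Quotient map π: X → X/∼ sends γ ↦ [γ=ε], δ ↦ [δ=ζ], ε ↦ [γ=ε], ζ ↦ [δ=ζ].
For each subset V ⊆ X/∼, compute π^{-1}(V) ⊆ X and check whether π^{-1}(V) ∈ τ. V is open in τ_Q iff π^{-1}(V) ∈ τ.
  V = {}: π^{-1}(V) = ∅ ∈ τ ✓.
  V = {[γ=ε]}: π^{-1}(V) = {γ, ε} ∉ τ ✗.
  V = {[δ=ζ]}: π^{-1}(V) = {δ, ζ} ∉ τ ✗.
  V = {[γ=ε], [δ=ζ]}: π^{-1}(V) = {γ, δ, ε, ζ} ∈ τ ✓.
Open sets in the quotient: τ_Q = {{}, {[γ=ε], [δ=ζ]}} (2 elements).


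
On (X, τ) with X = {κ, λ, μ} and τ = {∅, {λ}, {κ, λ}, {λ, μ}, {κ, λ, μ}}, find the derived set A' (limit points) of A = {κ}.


A' = ∅

For each x ∈ X, list the open sets U ∈ τ with x ∈ U, then check whether U ∩ (A ∖ {x}) ≠ ∅ for every such U.
  x = κ: open {κ, λ} ∋ x has {κ, λ} ∩ (A ∖ {κ}) = ∅, so x is NOT a limit point.
  x = λ: open {λ} ∋ x has {λ} ∩ (A ∖ {λ}) = ∅, so x is NOT a limit point.
  x = μ: open {λ, μ} ∋ x has {λ, μ} ∩ (A ∖ {μ}) = ∅, so x is NOT a limit point.
Collecting: A' = ∅.


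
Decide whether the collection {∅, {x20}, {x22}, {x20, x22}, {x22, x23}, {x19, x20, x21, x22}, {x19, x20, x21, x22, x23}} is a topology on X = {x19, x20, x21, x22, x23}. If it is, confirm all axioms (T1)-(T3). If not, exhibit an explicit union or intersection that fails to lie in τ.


τ is NOT a topology on X.

Axiom (T1): ∅ ∈ τ? Yes; X ∈ τ? Yes.
Axiom (T2/T3): check pairwise unions and intersections of members of τ.
Counterexample for (T2): {x20} ∪ {x22, x23} = {x20, x22, x23} ∉ τ. Therefore τ is NOT a topology.


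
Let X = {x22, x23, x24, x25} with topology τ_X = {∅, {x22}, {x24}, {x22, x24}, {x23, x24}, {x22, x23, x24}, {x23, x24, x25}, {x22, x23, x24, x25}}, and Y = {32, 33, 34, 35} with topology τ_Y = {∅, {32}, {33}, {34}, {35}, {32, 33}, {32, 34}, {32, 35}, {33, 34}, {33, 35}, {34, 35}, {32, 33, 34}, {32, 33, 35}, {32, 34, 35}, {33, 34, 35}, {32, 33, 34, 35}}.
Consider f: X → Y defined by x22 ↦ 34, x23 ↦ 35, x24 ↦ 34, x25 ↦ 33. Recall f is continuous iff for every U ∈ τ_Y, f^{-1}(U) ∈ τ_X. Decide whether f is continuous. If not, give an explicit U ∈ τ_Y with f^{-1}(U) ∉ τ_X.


f is NOT continuous.

Compute f^{-1}(U) for each U ∈ τ_Y:
  U = ∅: f^{-1}(U) = ∅ ∈ τ_X ✓.
  U = {32}: f^{-1}(U) = ∅ ∈ τ_X ✓.
  U = {33}: f^{-1}(U) = {x25} ∉ τ_X ✗.
  U = {34}: f^{-1}(U) = {x22, x24} ∈ τ_X ✓.
  U = {35}: f^{-1}(U) = {x23} ∉ τ_X ✗.
  U = {32, 33}: f^{-1}(U) = {x25} ∉ τ_X ✗.
  U = {32, 34}: f^{-1}(U) = {x22, x24} ∈ τ_X ✓.
  U = {32, 35}: f^{-1}(U) = {x23} ∉ τ_X ✗.
  U = {33, 34}: f^{-1}(U) = {x22, x24, x25} ∉ τ_X ✗.
  U = {33, 35}: f^{-1}(U) = {x23, x25} ∉ τ_X ✗.
  U = {34, 35}: f^{-1}(U) = {x22, x23, x24} ∈ τ_X ✓.
  U = {32, 33, 34}: f^{-1}(U) = {x22, x24, x25} ∉ τ_X ✗.
  U = {32, 33, 35}: f^{-1}(U) = {x23, x25} ∉ τ_X ✗.
  U = {32, 34, 35}: f^{-1}(U) = {x22, x23, x24} ∈ τ_X ✓.
  U = {33, 34, 35}: f^{-1}(U) = {x22, x23, x24, x25} ∈ τ_X ✓.
  U = {32, 33, 34, 35}: f^{-1}(U) = {x22, x23, x24, x25} ∈ τ_X ✓.
Found U = {33} with f^{-1}(U) = {x25} not in τ_X. Therefore f is NOT continuous.


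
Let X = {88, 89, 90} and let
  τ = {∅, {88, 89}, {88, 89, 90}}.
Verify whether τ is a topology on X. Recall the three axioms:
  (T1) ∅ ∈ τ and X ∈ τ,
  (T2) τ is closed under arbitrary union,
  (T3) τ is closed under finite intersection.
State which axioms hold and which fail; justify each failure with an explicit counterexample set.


τ IS a topology on X.

Axiom (T1): ∅ ∈ τ? Yes; X ∈ τ? Yes.
Axiom (T2/T3): check pairwise unions and intersections of members of τ.
All pairwise intersections and unions checked — each lies in τ. Therefore τ satisfies (T1), (T2), (T3): it IS a topology on X.


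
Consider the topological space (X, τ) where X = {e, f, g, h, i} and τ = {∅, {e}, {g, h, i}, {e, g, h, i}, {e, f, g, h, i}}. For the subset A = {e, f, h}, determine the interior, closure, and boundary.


int(A) = {e}, cl(A) = {e, f, g, h, i}, ∂A = {f, g, h, i}.

Closed sets in (X, τ) are complements of opens:
  closed(X, τ) = {∅, {f}, {e, f}, {f, g, h, i}, {e, f, g, h, i}}.
int(A) = ⋃ {U ∈ τ : U ⊆ A}. Opens contained in A: ∅, {e}.
Taking the union of these: int(A) = {e}.
cl(A) = ⋂ {C closed : A ⊆ C}. Closed sets containing A: {e, f, g, h, i}.
Intersecting these: cl(A) = {e, f, g, h, i}.
∂A = cl(A) ∖ int(A) = {e, f, g, h, i} ∖ {e} = {f, g, h, i}.


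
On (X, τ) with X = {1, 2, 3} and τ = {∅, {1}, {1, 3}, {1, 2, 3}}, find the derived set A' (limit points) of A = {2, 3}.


A' = {2}

For each x ∈ X, list the open sets U ∈ τ with x ∈ U, then check whether U ∩ (A ∖ {x}) ≠ ∅ for every such U.
  x = 1: open {1} ∋ x has {1} ∩ (A ∖ {1}) = ∅, so x is NOT a limit point.
  x = 2: opens ∋ x are {1, 2, 3}; each meets A ∖ {2}, so x IS a limit point.
  x = 3: open {1, 3} ∋ x has {1, 3} ∩ (A ∖ {3}) = ∅, so x is NOT a limit point.
Collecting: A' = {2}.


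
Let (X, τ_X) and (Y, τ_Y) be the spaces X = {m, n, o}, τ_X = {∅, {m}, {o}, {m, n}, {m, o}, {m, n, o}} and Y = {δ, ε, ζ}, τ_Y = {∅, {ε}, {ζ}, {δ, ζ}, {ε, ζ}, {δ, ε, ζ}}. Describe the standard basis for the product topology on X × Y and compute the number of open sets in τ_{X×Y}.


Basis B = {∅ × ∅, {m} × {ε}, {m} × {ζ}, {o} × {ε}, {o} × {ζ}, {m} × {δ, ζ}, {m} × {ε, ζ}, {m, n} × {ε}, {m, o} × {ε}, {m, n} × {ζ}, {m, o} × {ζ}, {o} × {δ, ζ}, {o} × {ε, ζ}, {m} × {δ, ε, ζ}, {m, n, o} × {ε}, {m, n, o} × {ζ}, {o} × {δ, ε, ζ}, {m, n} × {δ, ζ}, {m, o} × {δ, ζ}, {m, n} × {ε, ζ}, {m, o} × {ε, ζ}, {m, n} × {δ, ε, ζ}, {m, o} × {δ, ε, ζ}, {m, n, o} × {δ, ζ}, {m, n, o} × {ε, ζ}, {m, n, o} × {δ, ε, ζ}}; |τ_{X×Y}| = 108.

Enumerate products U × V with U ∈ τ_X, V ∈ τ_Y (deduplicated):
  ∅ × ∅ = {} (∅)
  {m} × {ε} = {(m,ε)}
  {m} × {ζ} = {(m,ζ)}
  {o} × {ε} = {(o,ε)}
  {o} × {ζ} = {(o,ζ)}
  {m} × {δ, ζ} = {(m,δ), (m,ζ)}
  {m} × {ε, ζ} = {(m,ε), (m,ζ)}
  {m, n} × {ε} = {(m,ε), (n,ε)}
  {m, o} × {ε} = {(m,ε), (o,ε)}
  {m, n} × {ζ} = {(m,ζ), (n,ζ)}
  {m, o} × {ζ} = {(m,ζ), (o,ζ)}
  {o} × {δ, ζ} = {(o,δ), (o,ζ)}
  {o} × {ε, ζ} = {(o,ε), (o,ζ)}
  {m} × {δ, ε, ζ} = {(m,δ), (m,ε), (m,ζ)}
  {m, n, o} × {ε} = {(m,ε), (n,ε), (o,ε)}
  {m, n, o} × {ζ} = {(m,ζ), (n,ζ), (o,ζ)}
  {o} × {δ, ε, ζ} = {(o,δ), (o,ε), (o,ζ)}
  {m, n} × {δ, ζ} = {(m,δ), (m,ζ), (n,δ), (n,ζ)}
  {m, o} × {δ, ζ} = {(m,δ), (m,ζ), (o,δ), (o,ζ)}
  {m, n} × {ε, ζ} = {(m,ε), (m,ζ), (n,ε), (n,ζ)}
  {m, o} × {ε, ζ} = {(m,ε), (m,ζ), (o,ε), (o,ζ)}
  {m, n} × {δ, ε, ζ} = {(m,δ), (m,ε), (m,ζ), (n,δ), (n,ε), (n,ζ)}
  {m, o} × {δ, ε, ζ} = {(m,δ), (m,ε), (m,ζ), (o,δ), (o,ε), (o,ζ)}
  {m, n, o} × {δ, ζ} = {(m,δ), (m,ζ), (n,δ), (n,ζ), (o,δ), (o,ζ)}
  {m, n, o} × {ε, ζ} = {(m,ε), (m,ζ), (n,ε), (n,ζ), (o,ε), (o,ζ)}
  {m, n, o} × {δ, ε, ζ} = {(m,δ), (m,ε), (m,ζ), (n,δ), (n,ε), (n,ζ), (o,δ), (o,ε), (o,ζ)}
These 26 distinct sets form the basis B.
Close under arbitrary unions to get τ_{X×Y}; counting gives |τ_{X×Y}| = 108.


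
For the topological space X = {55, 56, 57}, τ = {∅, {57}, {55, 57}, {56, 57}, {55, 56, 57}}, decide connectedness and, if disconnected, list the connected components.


(X, τ) is connected.

Find clopen sets (U ∈ τ with X ∖ U ∈ τ):
  U = ∅, X ∖ U = {55, 56, 57} — both open, so U is clopen.
  U = {55, 56, 57}, X ∖ U = ∅ — both open, so U is clopen.
Only trivial clopens (∅ and X) exist, so (X, τ) is connected.
Compute connected components by grouping points that agree on all clopens:
  component: {55, 56, 57}


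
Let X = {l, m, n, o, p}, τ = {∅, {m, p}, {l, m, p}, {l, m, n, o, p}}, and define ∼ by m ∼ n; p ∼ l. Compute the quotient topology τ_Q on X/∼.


X/∼ = {[l=p], [m=n], [o]}; |τ_Q| = 2.

Equivalence classes: [l=p], [m=n], [o].
Quotient map π: X → X/∼ sends l ↦ [l=p], m ↦ [m=n], n ↦ [m=n], o ↦ [o], p ↦ [l=p].
For each subset V ⊆ X/∼, compute π^{-1}(V) ⊆ X and check whether π^{-1}(V) ∈ τ. V is open in τ_Q iff π^{-1}(V) ∈ τ.
  V = {}: π^{-1}(V) = ∅ ∈ τ ✓.
  V = {[l=p]}: π^{-1}(V) = {l, p} ∉ τ ✗.
  V = {[m=n]}: π^{-1}(V) = {m, n} ∉ τ ✗.
  V = {[l=p], [m=n]}: π^{-1}(V) = {l, m, n, p} ∉ τ ✗.
  V = {[o]}: π^{-1}(V) = {o} ∉ τ ✗.
  V = {[l=p], [o]}: π^{-1}(V) = {l, o, p} ∉ τ ✗.
  V = {[m=n], [o]}: π^{-1}(V) = {m, n, o} ∉ τ ✗.
  V = {[l=p], [m=n], [o]}: π^{-1}(V) = {l, m, n, o, p} ∈ τ ✓.
Open sets in the quotient: τ_Q = {{}, {[l=p], [m=n], [o]}} (2 elements).


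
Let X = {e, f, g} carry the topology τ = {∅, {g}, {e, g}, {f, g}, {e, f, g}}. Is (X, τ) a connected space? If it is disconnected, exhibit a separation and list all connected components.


(X, τ) is connected.

Find clopen sets (U ∈ τ with X ∖ U ∈ τ):
  U = ∅, X ∖ U = {e, f, g} — both open, so U is clopen.
  U = {e, f, g}, X ∖ U = ∅ — both open, so U is clopen.
Only trivial clopens (∅ and X) exist, so (X, τ) is connected.
Compute connected components by grouping points that agree on all clopens:
  component: {e, f, g}


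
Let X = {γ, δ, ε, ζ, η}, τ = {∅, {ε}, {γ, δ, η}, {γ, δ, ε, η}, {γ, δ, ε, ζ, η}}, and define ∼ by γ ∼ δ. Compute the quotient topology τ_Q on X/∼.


X/∼ = {[γ=δ], [ε], [ζ], [η]}; |τ_Q| = 5.

Equivalence classes: [γ=δ], [ε], [ζ], [η].
Quotient map π: X → X/∼ sends γ ↦ [γ=δ], δ ↦ [γ=δ], ε ↦ [ε], ζ ↦ [ζ], η ↦ [η].
For each subset V ⊆ X/∼, compute π^{-1}(V) ⊆ X and check whether π^{-1}(V) ∈ τ. V is open in τ_Q iff π^{-1}(V) ∈ τ.
  V = {}: π^{-1}(V) = ∅ ∈ τ ✓.
  V = {[γ=δ]}: π^{-1}(V) = {γ, δ} ∉ τ ✗.
  V = {[ε]}: π^{-1}(V) = {ε} ∈ τ ✓.
  V = {[γ=δ], [ε]}: π^{-1}(V) = {γ, δ, ε} ∉ τ ✗.
  V = {[ζ]}: π^{-1}(V) = {ζ} ∉ τ ✗.
  V = {[γ=δ], [ζ]}: π^{-1}(V) = {γ, δ, ζ} ∉ τ ✗.
  V = {[ε], [ζ]}: π^{-1}(V) = {ε, ζ} ∉ τ ✗.
  V = {[γ=δ], [ε], [ζ]}: π^{-1}(V) = {γ, δ, ε, ζ} ∉ τ ✗.
  V = {[η]}: π^{-1}(V) = {η} ∉ τ ✗.
  V = {[γ=δ], [η]}: π^{-1}(V) = {γ, δ, η} ∈ τ ✓.
  V = {[ε], [η]}: π^{-1}(V) = {ε, η} ∉ τ ✗.
  V = {[γ=δ], [ε], [η]}: π^{-1}(V) = {γ, δ, ε, η} ∈ τ ✓.
  V = {[ζ], [η]}: π^{-1}(V) = {ζ, η} ∉ τ ✗.
  V = {[γ=δ], [ζ], [η]}: π^{-1}(V) = {γ, δ, ζ, η} ∉ τ ✗.
  V = {[ε], [ζ], [η]}: π^{-1}(V) = {ε, ζ, η} ∉ τ ✗.
  V = {[γ=δ], [ε], [ζ], [η]}: π^{-1}(V) = {γ, δ, ε, ζ, η} ∈ τ ✓.
Open sets in the quotient: τ_Q = {{}, {[ε]}, {[γ=δ], [η]}, {[γ=δ], [ε], [η]}, {[γ=δ], [ε], [ζ], [η]}} (5 elements).


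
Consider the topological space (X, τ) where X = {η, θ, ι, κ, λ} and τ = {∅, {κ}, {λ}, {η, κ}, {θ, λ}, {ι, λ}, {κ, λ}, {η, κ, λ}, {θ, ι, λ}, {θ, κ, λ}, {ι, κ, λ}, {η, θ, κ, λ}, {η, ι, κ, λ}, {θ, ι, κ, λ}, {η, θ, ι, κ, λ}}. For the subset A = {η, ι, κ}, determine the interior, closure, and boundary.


int(A) = {η, κ}, cl(A) = {η, ι, κ}, ∂A = {ι}.

Closed sets in (X, τ) are complements of opens:
  closed(X, τ) = {∅, {η}, {θ}, {ι}, {η, θ}, {η, ι}, {η, κ}, {θ, ι}, {η, θ, ι}, {η, θ, κ}, {η, ι, κ}, {θ, ι, λ}, {η, θ, ι, κ}, {η, θ, ι, λ}, {η, θ, ι, κ, λ}}.
int(A) = ⋃ {U ∈ τ : U ⊆ A}. Opens contained in A: ∅, {κ}, {η, κ}.
Taking the union of these: int(A) = {η, κ}.
cl(A) = ⋂ {C closed : A ⊆ C}. Closed sets containing A: {η, ι, κ}, {η, θ, ι, κ}, {η, θ, ι, κ, λ}.
Intersecting these: cl(A) = {η, ι, κ}.
∂A = cl(A) ∖ int(A) = {η, ι, κ} ∖ {η, κ} = {ι}.


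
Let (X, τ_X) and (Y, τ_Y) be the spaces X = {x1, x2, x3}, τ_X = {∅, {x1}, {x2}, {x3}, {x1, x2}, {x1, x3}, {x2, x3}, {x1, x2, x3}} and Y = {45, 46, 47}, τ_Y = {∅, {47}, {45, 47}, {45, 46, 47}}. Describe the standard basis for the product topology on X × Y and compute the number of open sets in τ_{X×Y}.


Basis B = {∅ × ∅, {x1} × {47}, {x2} × {47}, {x3} × {47}, {x1} × {45, 47}, {x1, x2} × {47}, {x1, x3} × {47}, {x2} × {45, 47}, {x2, x3} × {47}, {x3} × {45, 47}, {x1} × {45, 46, 47}, {x1, x2, x3} × {47}, {x2} × {45, 46, 47}, {x3} × {45, 46, 47}, {x1, x2} × {45, 47}, {x1, x3} × {45, 47}, {x2, x3} × {45, 47}, {x1, x2} × {45, 46, 47}, {x1, x3} × {45, 46, 47}, {x1, x2, x3} × {45, 47}, {x2, x3} × {45, 46, 47}, {x1, x2, x3} × {45, 46, 47}}; |τ_{X×Y}| = 64.

Enumerate products U × V with U ∈ τ_X, V ∈ τ_Y (deduplicated):
  ∅ × ∅ = {} (∅)
  {x1} × {47} = {(x1,47)}
  {x2} × {47} = {(x2,47)}
  {x3} × {47} = {(x3,47)}
  {x1} × {45, 47} = {(x1,45), (x1,47)}
  {x1, x2} × {47} = {(x1,47), (x2,47)}
  {x1, x3} × {47} = {(x1,47), (x3,47)}
  {x2} × {45, 47} = {(x2,45), (x2,47)}
  {x2, x3} × {47} = {(x2,47), (x3,47)}
  {x3} × {45, 47} = {(x3,45), (x3,47)}
  {x1} × {45, 46, 47} = {(x1,45), (x1,46), (x1,47)}
  {x1, x2, x3} × {47} = {(x1,47), (x2,47), (x3,47)}
  {x2} × {45, 46, 47} = {(x2,45), (x2,46), (x2,47)}
  {x3} × {45, 46, 47} = {(x3,45), (x3,46), (x3,47)}
  {x1, x2} × {45, 47} = {(x1,45), (x1,47), (x2,45), (x2,47)}
  {x1, x3} × {45, 47} = {(x1,45), (x1,47), (x3,45), (x3,47)}
  {x2, x3} × {45, 47} = {(x2,45), (x2,47), (x3,45), (x3,47)}
  {x1, x2} × {45, 46, 47} = {(x1,45), (x1,46), (x1,47), (x2,45), (x2,46), (x2,47)}
  {x1, x3} × {45, 46, 47} = {(x1,45), (x1,46), (x1,47), (x3,45), (x3,46), (x3,47)}
  {x1, x2, x3} × {45, 47} = {(x1,45), (x1,47), (x2,45), (x2,47), (x3,45), (x3,47)}
  {x2, x3} × {45, 46, 47} = {(x2,45), (x2,46), (x2,47), (x3,45), (x3,46), (x3,47)}
  {x1, x2, x3} × {45, 46, 47} = {(x1,45), (x1,46), (x1,47), (x2,45), (x2,46), (x2,47), (x3,45), (x3,46), (x3,47)}
These 22 distinct sets form the basis B.
Close under arbitrary unions to get τ_{X×Y}; counting gives |τ_{X×Y}| = 64.
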